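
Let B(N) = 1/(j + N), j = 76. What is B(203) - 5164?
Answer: -1440755/279 ≈ -5164.0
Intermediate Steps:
B(N) = 1/(76 + N)
B(203) - 5164 = 1/(76 + 203) - 5164 = 1/279 - 5164 = -1440755/279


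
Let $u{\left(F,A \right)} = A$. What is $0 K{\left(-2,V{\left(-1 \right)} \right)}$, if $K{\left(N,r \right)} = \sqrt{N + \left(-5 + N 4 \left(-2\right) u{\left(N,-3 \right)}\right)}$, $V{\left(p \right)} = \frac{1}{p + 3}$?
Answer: $0$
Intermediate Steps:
$V{\left(p \right)} = \frac{1}{3 + p}$
$K{\left(N,r \right)} = \sqrt{-5 + 25 N}$ ($K{\left(N,r \right)} = \sqrt{N + \left(-5 + N 4 \left(-2\right) \left(-3\right)\right)} = \sqrt{N + \left(-5 + N \left(\left(-8\right) \left(-3\right)\right)\right)} = \sqrt{N + \left(-5 + N 24\right)} = \sqrt{N + \left(-5 + 24 N\right)} = \sqrt{-5 + 25 N}$)
$0 K{\left(-2,V{\left(-1 \right)} \right)} = 0 \sqrt{-5 + 25 \left(-2\right)} = 0 \sqrt{-5 - 50} = 0 \sqrt{-55} = 0 i \sqrt{55} = 0$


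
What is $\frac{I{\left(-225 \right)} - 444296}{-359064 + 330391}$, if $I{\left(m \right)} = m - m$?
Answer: $\frac{444296}{28673} \approx 15.495$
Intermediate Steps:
$I{\left(m \right)} = 0$
$\frac{I{\left(-225 \right)} - 444296}{-359064 + 330391} = \frac{0 - 444296}{-359064 + 330391} = - \frac{444296}{-28673} = \left(-444296\right) \left(- \frac{1}{28673}\right) = \frac{444296}{28673}$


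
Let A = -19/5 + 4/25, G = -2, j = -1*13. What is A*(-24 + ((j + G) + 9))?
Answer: 546/5 ≈ 109.20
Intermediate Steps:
j = -13
A = -91/25 (A = -19*⅕ + 4*(1/25) = -19/5 + 4/25 = -91/25 ≈ -3.6400)
A*(-24 + ((j + G) + 9)) = -91*(-24 + ((-13 - 2) + 9))/25 = -91*(-24 + (-15 + 9))/25 = -91*(-24 - 6)/25 = -91/25*(-30) = 546/5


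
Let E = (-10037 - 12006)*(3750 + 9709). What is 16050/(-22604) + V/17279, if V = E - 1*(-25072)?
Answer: -3352895781805/195287258 ≈ -17169.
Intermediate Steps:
E = -296676737 (E = -22043*13459 = -296676737)
V = -296651665 (V = -296676737 - 1*(-25072) = -296676737 + 25072 = -296651665)
16050/(-22604) + V/17279 = 16050/(-22604) - 296651665/17279 = 16050*(-1/22604) - 296651665*1/17279 = -8025/11302 - 296651665/17279 = -3352895781805/195287258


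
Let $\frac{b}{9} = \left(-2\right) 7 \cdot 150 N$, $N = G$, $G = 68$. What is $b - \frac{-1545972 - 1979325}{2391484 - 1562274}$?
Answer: $- \frac{1065697166703}{829210} \approx -1.2852 \cdot 10^{6}$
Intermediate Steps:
$N = 68$
$b = -1285200$ ($b = 9 \left(-2\right) 7 \cdot 150 \cdot 68 = 9 \left(\left(-14\right) 10200\right) = 9 \left(-142800\right) = -1285200$)
$b - \frac{-1545972 - 1979325}{2391484 - 1562274} = -1285200 - \frac{-1545972 - 1979325}{2391484 - 1562274} = -1285200 - - \frac{3525297}{829210} = -1285200 + \frac{3525297}{829210} = - \frac{1065697166703}{829210}$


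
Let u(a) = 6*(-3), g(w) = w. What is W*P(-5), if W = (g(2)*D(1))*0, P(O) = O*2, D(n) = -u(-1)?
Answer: 0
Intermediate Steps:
u(a) = -18
D(n) = 18 (D(n) = -1*(-18) = 18)
P(O) = 2*O
W = 0 (W = (2*18)*0 = 36*0 = 0)
W*P(-5) = 0*(2*(-5)) = 0*(-10) = 0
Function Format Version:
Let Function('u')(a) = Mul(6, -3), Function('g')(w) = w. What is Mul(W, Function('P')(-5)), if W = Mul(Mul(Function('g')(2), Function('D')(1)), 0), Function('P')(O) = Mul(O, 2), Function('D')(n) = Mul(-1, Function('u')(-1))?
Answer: 0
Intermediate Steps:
Function('u')(a) = -18
Function('D')(n) = 18 (Function('D')(n) = Mul(-1, -18) = 18)
Function('P')(O) = Mul(2, O)
W = 0 (W = Mul(Mul(2, 18), 0) = Mul(36, 0) = 0)
Mul(W, Function('P')(-5)) = Mul(0, Mul(2, -5)) = Mul(0, -10) = 0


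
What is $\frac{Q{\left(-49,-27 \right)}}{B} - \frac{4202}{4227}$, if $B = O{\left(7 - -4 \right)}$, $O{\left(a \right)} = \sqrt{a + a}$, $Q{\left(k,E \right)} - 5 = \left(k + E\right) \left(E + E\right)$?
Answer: $- \frac{4202}{4227} + \frac{4109 \sqrt{22}}{22} \approx 875.05$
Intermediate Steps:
$Q{\left(k,E \right)} = 5 + 2 E \left(E + k\right)$ ($Q{\left(k,E \right)} = 5 + \left(k + E\right) \left(E + E\right) = 5 + \left(E + k\right) 2 E = 5 + 2 E \left(E + k\right)$)
$O{\left(a \right)} = \sqrt{2} \sqrt{a}$ ($O{\left(a \right)} = \sqrt{2 a} = \sqrt{2} \sqrt{a}$)
$B = \sqrt{22}$ ($B = \sqrt{2} \sqrt{7 - -4} = \sqrt{2} \sqrt{7 + 4} = \sqrt{2} \sqrt{11} = \sqrt{22} \approx 4.6904$)
$\frac{Q{\left(-49,-27 \right)}}{B} - \frac{4202}{4227} = \frac{5 + 2 \left(-27\right)^{2} + 2 \left(-27\right) \left(-49\right)}{\sqrt{22}} - \frac{4202}{4227} = \left(5 + 2 \cdot 729 + 2646\right) \frac{\sqrt{22}}{22} - \frac{4202}{4227} = \left(5 + 1458 + 2646\right) \frac{\sqrt{22}}{22} - \frac{4202}{4227} = 4109 \frac{\sqrt{22}}{22} - \frac{4202}{4227} = \frac{4109 \sqrt{22}}{22} - \frac{4202}{4227} = - \frac{4202}{4227} + \frac{4109 \sqrt{22}}{22}$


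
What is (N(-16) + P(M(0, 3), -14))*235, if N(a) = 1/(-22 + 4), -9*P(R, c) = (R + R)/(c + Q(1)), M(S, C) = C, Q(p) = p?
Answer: -235/234 ≈ -1.0043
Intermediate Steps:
P(R, c) = -2*R/(9*(1 + c)) (P(R, c) = -(R + R)/(9*(c + 1)) = -2*R/(9*(1 + c)))
N(a) = -1/18 (N(a) = 1/(-18) = -1/18)
(N(-16) + P(M(0, 3), -14))*235 = (-1/18 - 2*3/(9 + 9*(-14)))*235 = (-1/18 - 2*3/(9 - 126))*235 = (-1/18 - 2*3/(-117))*235 = (-1/18 - 2*3*(-1/117))*235 = (-1/18 + 2/39)*235 = -1/234*235 = -235/234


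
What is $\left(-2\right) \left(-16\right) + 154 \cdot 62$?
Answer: $9580$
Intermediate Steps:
$\left(-2\right) \left(-16\right) + 154 \cdot 62 = 32 + 9548 = 9580$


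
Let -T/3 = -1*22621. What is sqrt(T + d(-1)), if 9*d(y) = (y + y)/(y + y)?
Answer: 4*sqrt(38173)/3 ≈ 260.51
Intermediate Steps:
d(y) = 1/9 (d(y) = ((y + y)/(y + y))/9 = ((2*y)/((2*y)))/9 = ((2*y)*(1/(2*y)))/9 = (1/9)*1 = 1/9)
T = 67863 (T = -(-3)*22621 = -3*(-22621) = 67863)
sqrt(T + d(-1)) = sqrt(67863 + 1/9) = sqrt(610768/9) = 4*sqrt(38173)/3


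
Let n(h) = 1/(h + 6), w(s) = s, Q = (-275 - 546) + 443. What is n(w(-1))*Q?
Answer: -378/5 ≈ -75.600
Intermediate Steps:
Q = -378 (Q = -821 + 443 = -378)
n(h) = 1/(6 + h)
n(w(-1))*Q = -378/(6 - 1) = -378/5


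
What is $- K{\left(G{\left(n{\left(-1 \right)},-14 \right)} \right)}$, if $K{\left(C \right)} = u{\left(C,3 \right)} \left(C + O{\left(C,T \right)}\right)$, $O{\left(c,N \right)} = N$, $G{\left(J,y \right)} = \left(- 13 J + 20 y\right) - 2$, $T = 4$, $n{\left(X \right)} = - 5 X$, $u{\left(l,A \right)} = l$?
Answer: $-119021$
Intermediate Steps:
$G{\left(J,y \right)} = -2 - 13 J + 20 y$
$K{\left(C \right)} = C \left(4 + C\right)$ ($K{\left(C \right)} = C \left(C + 4\right) = C \left(4 + C\right)$)
$- K{\left(G{\left(n{\left(-1 \right)},-14 \right)} \right)} = - \left(-2 - 13 \left(\left(-5\right) \left(-1\right)\right) + 20 \left(-14\right)\right) \left(4 - \left(282 + 13 \left(-5\right) \left(-1\right)\right)\right) = - \left(-2 - 65 - 280\right) \left(4 - 347\right) = - \left(-347\right) \left(4 - 347\right) = - \left(-347\right) \left(-343\right) = \left(-1\right) 119021 = -119021$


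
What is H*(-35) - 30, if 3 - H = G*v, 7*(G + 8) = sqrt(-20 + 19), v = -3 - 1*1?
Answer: 985 - 20*I ≈ 985.0 - 20.0*I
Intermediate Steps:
v = -4 (v = -3 - 1 = -4)
G = -8 + I/7 (G = -8 + sqrt(-20 + 19)/7 = -8 + sqrt(-1)/7 = -8 + I/7 ≈ -8.0 + 0.14286*I)
H = -29 + 4*I/7 (H = 3 - (-8 + I/7)*(-4) = 3 - (32 - 4*I/7) = 3 + (-32 + 4*I/7) = -29 + 4*I/7 ≈ -29.0 + 0.57143*I)
H*(-35) - 30 = (-29 + 4*I/7)*(-35) - 30 = (1015 - 20*I) - 30 = 985 - 20*I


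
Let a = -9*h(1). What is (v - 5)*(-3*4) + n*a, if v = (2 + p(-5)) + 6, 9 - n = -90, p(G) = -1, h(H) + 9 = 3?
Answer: 5322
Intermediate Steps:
h(H) = -6 (h(H) = -9 + 3 = -6)
n = 99 (n = 9 - 1*(-90) = 9 + 90 = 99)
a = 54 (a = -9*(-6) = 54)
v = 7 (v = (2 - 1) + 6 = 1 + 6 = 7)
(v - 5)*(-3*4) + n*a = (7 - 5)*(-3*4) + 99*54 = 2*(-12) + 5346 = -24 + 5346 = 5322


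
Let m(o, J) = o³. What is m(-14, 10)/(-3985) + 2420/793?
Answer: 11819692/3160105 ≈ 3.7403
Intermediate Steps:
m(-14, 10)/(-3985) + 2420/793 = (-14)³/(-3985) + 2420/793 = -2744*(-1/3985) + 2420*(1/793) = 2744/3985 + 2420/793 = 11819692/3160105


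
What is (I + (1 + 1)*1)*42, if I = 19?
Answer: 882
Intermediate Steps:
(I + (1 + 1)*1)*42 = (19 + (1 + 1)*1)*42 = (19 + 2*1)*42 = (19 + 2)*42 = 21*42 = 882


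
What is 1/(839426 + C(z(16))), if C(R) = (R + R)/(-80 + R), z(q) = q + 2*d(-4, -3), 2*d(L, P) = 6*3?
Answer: 23/19306764 ≈ 1.1913e-6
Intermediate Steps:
d(L, P) = 9 (d(L, P) = (6*3)/2 = (1/2)*18 = 9)
z(q) = 18 + q (z(q) = q + 2*9 = q + 18 = 18 + q)
C(R) = 2*R/(-80 + R) (C(R) = (2*R)/(-80 + R) = 2*R/(-80 + R))
1/(839426 + C(z(16))) = 1/(839426 + 2*(18 + 16)/(-80 + (18 + 16))) = 1/(839426 + 2*34/(-80 + 34)) = 1/(839426 + 2*34/(-46)) = 1/(839426 + 2*34*(-1/46)) = 1/(839426 - 34/23) = 1/(19306764/23) = 23/19306764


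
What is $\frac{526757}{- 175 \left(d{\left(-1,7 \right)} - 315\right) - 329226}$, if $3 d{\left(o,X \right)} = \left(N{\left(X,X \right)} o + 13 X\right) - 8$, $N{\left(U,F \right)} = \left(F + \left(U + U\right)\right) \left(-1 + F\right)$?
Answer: $- \frac{1580271}{814778} \approx -1.9395$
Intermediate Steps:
$N{\left(U,F \right)} = \left(-1 + F\right) \left(F + 2 U\right)$ ($N{\left(U,F \right)} = \left(F + 2 U\right) \left(-1 + F\right) = \left(-1 + F\right) \left(F + 2 U\right)$)
$d{\left(o,X \right)} = - \frac{8}{3} + \frac{13 X}{3} + \frac{o \left(- 3 X + 3 X^{2}\right)}{3}$ ($d{\left(o,X \right)} = \frac{\left(\left(X^{2} - X - 2 X + 2 X X\right) o + 13 X\right) - 8}{3} = \frac{\left(\left(X^{2} - X - 2 X + 2 X^{2}\right) o + 13 X\right) - 8}{3} = \frac{\left(\left(- 3 X + 3 X^{2}\right) o + 13 X\right) - 8}{3} = \frac{\left(o \left(- 3 X + 3 X^{2}\right) + 13 X\right) - 8}{3} = \frac{\left(13 X + o \left(- 3 X + 3 X^{2}\right)\right) - 8}{3} = \frac{-8 + 13 X + o \left(- 3 X + 3 X^{2}\right)}{3} = - \frac{8}{3} + \frac{13 X}{3} + \frac{o \left(- 3 X + 3 X^{2}\right)}{3}$)
$\frac{526757}{- 175 \left(d{\left(-1,7 \right)} - 315\right) - 329226} = \frac{526757}{- 175 \left(\left(- \frac{8}{3} + \frac{13}{3} \cdot 7 + 7 \left(-1\right) \left(-1 + 7\right)\right) - 315\right) - 329226} = \frac{526757}{- 175 \left(\left(- \frac{8}{3} + \frac{91}{3} + 7 \left(-1\right) 6\right) - 315\right) - 329226} = \frac{526757}{- 175 \left(\left(- \frac{8}{3} + \frac{91}{3} - 42\right) - 315\right) - 329226} = \frac{526757}{- 175 \left(- \frac{43}{3} - 315\right) - 329226} = \frac{526757}{\left(-175\right) \left(- \frac{988}{3}\right) - 329226} = \frac{526757}{\frac{172900}{3} - 329226} = \frac{526757}{- \frac{814778}{3}} = 526757 \left(- \frac{3}{814778}\right) = - \frac{1580271}{814778}$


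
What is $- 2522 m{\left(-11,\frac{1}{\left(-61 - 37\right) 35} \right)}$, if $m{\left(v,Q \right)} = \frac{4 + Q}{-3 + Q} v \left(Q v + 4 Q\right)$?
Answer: $- \frac{190296249}{2521295} \approx -75.476$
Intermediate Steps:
$m{\left(v,Q \right)} = \frac{v \left(4 + Q\right) \left(4 Q + Q v\right)}{-3 + Q}$ ($m{\left(v,Q \right)} = \frac{4 + Q}{-3 + Q} v \left(4 Q + Q v\right) = \frac{v \left(4 + Q\right)}{-3 + Q} \left(4 Q + Q v\right) = \frac{v \left(4 + Q\right) \left(4 Q + Q v\right)}{-3 + Q}$)
$- 2522 m{\left(-11,\frac{1}{\left(-61 - 37\right) 35} \right)} = - 2522 \frac{1}{\left(-61 - 37\right) 35} \left(-11\right) \frac{1}{-3 + \frac{1}{\left(-61 - 37\right) 35}} \left(16 + 4 \frac{1}{\left(-61 - 37\right) 35} + 4 \left(-11\right) + \frac{1}{\left(-61 - 37\right) 35} \left(-11\right)\right) = - 2522 \frac{1}{-98} \cdot \frac{1}{35} \left(-11\right) \frac{1}{-3 + \frac{1}{-98} \cdot \frac{1}{35}} \left(16 + 4 \frac{1}{-98} \cdot \frac{1}{35} - 44 + \frac{1}{-98} \cdot \frac{1}{35} \left(-11\right)\right) = - 2522 \left(- \frac{1}{98}\right) \frac{1}{35} \left(-11\right) \frac{1}{-3 - \frac{1}{3430}} \left(16 + 4 \left(\left(- \frac{1}{98}\right) \frac{1}{35}\right) - 44 + \left(- \frac{1}{98}\right) \frac{1}{35} \left(-11\right)\right) = - 2522 \left(\left(- \frac{1}{3430}\right) \left(-11\right) \frac{1}{-3 - \frac{1}{3430}} \left(16 + 4 \left(- \frac{1}{3430}\right) - 44 - - \frac{11}{3430}\right)\right) = - 2522 \left(\left(- \frac{1}{3430}\right) \left(-11\right) \frac{1}{- \frac{10291}{3430}} \left(16 - \frac{2}{1715} - 44 + \frac{11}{3430}\right)\right) = - 2522 \left(\left(- \frac{1}{3430}\right) \left(-11\right) \left(- \frac{3430}{10291}\right) \left(- \frac{13719}{490}\right)\right) = \left(-2522\right) \frac{150909}{5042590} = - \frac{190296249}{2521295}$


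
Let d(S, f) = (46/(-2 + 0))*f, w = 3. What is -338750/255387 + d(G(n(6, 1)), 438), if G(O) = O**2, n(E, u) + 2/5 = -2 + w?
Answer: -2573107388/255387 ≈ -10075.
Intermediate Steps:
n(E, u) = 3/5 (n(E, u) = -2/5 + (-2 + 3) = -2/5 + 1 = 3/5)
d(S, f) = -23*f (d(S, f) = (46/(-2))*f = (-1/2*46)*f = -23*f)
-338750/255387 + d(G(n(6, 1)), 438) = -338750/255387 - 23*438 = -338750/255387 - 10074 = -2573107388/255387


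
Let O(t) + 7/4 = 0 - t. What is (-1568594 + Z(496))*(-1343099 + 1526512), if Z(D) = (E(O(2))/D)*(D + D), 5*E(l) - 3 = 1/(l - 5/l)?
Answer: -8343309905948/29 ≈ -2.8770e+11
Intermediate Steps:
O(t) = -7/4 - t (O(t) = -7/4 + (0 - t) = -7/4 - t)
E(l) = 3/5 + 1/(5*(l - 5/l))
Z(D) = 30/29 (Z(D) = (((-15 + (-7/4 - 1*2) + 3*(-7/4 - 1*2)**2)/(5*(-5 + (-7/4 - 1*2)**2)))/D)*(D + D) = (((-15 + (-7/4 - 2) + 3*(-7/4 - 2)**2)/(5*(-5 + (-7/4 - 2)**2)))/D)*(2*D) = (((-15 - 15/4 + 3*(-15/4)**2)/(5*(-5 + (-15/4)**2)))/D)*(2*D) = (((-15 - 15/4 + 3*(225/16))/(5*(-5 + 225/16)))/D)*(2*D) = (((-15 - 15/4 + 675/16)/(5*(145/16)))/D)*(2*D) = (((1/5)*(16/145)*(375/16))/D)*(2*D) = (15/(29*D))*(2*D) = 30/29)
(-1568594 + Z(496))*(-1343099 + 1526512) = (-1568594 + 30/29)*(-1343099 + 1526512) = -45489196/29*183413 = -8343309905948/29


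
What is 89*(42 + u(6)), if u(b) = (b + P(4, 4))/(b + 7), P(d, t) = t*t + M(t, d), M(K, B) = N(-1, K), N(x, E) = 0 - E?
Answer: 50196/13 ≈ 3861.2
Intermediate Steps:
N(x, E) = -E
M(K, B) = -K
P(d, t) = t**2 - t (P(d, t) = t*t - t = t**2 - t)
u(b) = (12 + b)/(7 + b) (u(b) = (b + 4*(-1 + 4))/(b + 7) = (b + 4*3)/(7 + b) = (b + 12)/(7 + b) = (12 + b)/(7 + b))
89*(42 + u(6)) = 89*(42 + (12 + 6)/(7 + 6)) = 89*(42 + 18/13) = 89*(564/13) = 50196/13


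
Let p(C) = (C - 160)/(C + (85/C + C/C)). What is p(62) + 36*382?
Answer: 54878156/3991 ≈ 13750.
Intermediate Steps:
p(C) = (-160 + C)/(1 + C + 85/C) (p(C) = (-160 + C)/(C + (85/C + 1)) = (-160 + C)/(C + (1 + 85/C)) = (-160 + C)/(1 + C + 85/C))
p(62) + 36*382 = 62*(-160 + 62)/(85 + 62 + 62**2) + 36*382 = 62*(-98)/(85 + 62 + 3844) + 13752 = 62*(-98)/3991 + 13752 = 62*(1/3991)*(-98) + 13752 = -6076/3991 + 13752 = 54878156/3991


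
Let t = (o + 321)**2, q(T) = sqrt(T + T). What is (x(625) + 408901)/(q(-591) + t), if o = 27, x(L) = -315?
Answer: 8246899824/2444363333 - 204293*I*sqrt(1182)/7333089999 ≈ 3.3738 - 0.0009578*I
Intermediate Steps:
q(T) = sqrt(2)*sqrt(T) (q(T) = sqrt(2*T) = sqrt(2)*sqrt(T))
t = 121104 (t = (27 + 321)**2 = 348**2 = 121104)
(x(625) + 408901)/(q(-591) + t) = (-315 + 408901)/(sqrt(2)*sqrt(-591) + 121104) = 408586/(sqrt(2)*(I*sqrt(591)) + 121104) = 408586/(I*sqrt(1182) + 121104) = 408586/(121104 + I*sqrt(1182))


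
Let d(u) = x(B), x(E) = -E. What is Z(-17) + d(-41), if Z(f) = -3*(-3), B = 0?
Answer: 9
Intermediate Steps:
Z(f) = 9
d(u) = 0 (d(u) = -1*0 = 0)
Z(-17) + d(-41) = 9 + 0 = 9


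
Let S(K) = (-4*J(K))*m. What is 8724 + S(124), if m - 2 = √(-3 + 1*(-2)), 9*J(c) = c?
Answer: 77524/9 - 496*I*√5/9 ≈ 8613.8 - 123.23*I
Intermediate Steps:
J(c) = c/9
m = 2 + I*√5 (m = 2 + √(-3 + 1*(-2)) = 2 + √(-3 - 2) = 2 + √(-5) = 2 + I*√5 ≈ 2.0 + 2.2361*I)
S(K) = -4*K*(2 + I*√5)/9 (S(K) = (-4*K/9)*(2 + I*√5) = -4*K*(2 + I*√5)/9)
8724 + S(124) = 8724 - 4/9*124*(2 + I*√5) = 8724 + (-992/9 - 496*I*√5/9) = 77524/9 - 496*I*√5/9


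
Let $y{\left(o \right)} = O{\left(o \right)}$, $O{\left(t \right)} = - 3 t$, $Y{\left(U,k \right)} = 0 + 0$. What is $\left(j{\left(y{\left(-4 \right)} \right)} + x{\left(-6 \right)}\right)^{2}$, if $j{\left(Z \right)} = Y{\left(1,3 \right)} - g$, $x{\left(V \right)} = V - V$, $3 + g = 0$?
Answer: $9$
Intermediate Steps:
$g = -3$ ($g = -3 + 0 = -3$)
$Y{\left(U,k \right)} = 0$
$y{\left(o \right)} = - 3 o$
$x{\left(V \right)} = 0$
$j{\left(Z \right)} = 3$ ($j{\left(Z \right)} = 0 - -3 = 0 + 3 = 3$)
$\left(j{\left(y{\left(-4 \right)} \right)} + x{\left(-6 \right)}\right)^{2} = \left(3 + 0\right)^{2} = 3^{2} = 9$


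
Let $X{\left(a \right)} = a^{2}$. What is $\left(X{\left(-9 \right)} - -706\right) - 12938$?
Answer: $-12151$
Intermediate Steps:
$\left(X{\left(-9 \right)} - -706\right) - 12938 = \left(\left(-9\right)^{2} - -706\right) - 12938 = \left(81 + \left(-15916 + 16622\right)\right) - 12938 = \left(81 + 706\right) - 12938 = 787 - 12938 = -12151$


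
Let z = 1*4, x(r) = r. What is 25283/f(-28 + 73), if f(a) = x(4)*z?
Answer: 25283/16 ≈ 1580.2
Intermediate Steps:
z = 4
f(a) = 16 (f(a) = 4*4 = 16)
25283/f(-28 + 73) = 25283/16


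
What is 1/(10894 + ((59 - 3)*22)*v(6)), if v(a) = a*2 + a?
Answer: 1/33070 ≈ 3.0239e-5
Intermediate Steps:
v(a) = 3*a (v(a) = 2*a + a = 3*a)
1/(10894 + ((59 - 3)*22)*v(6)) = 1/(10894 + ((59 - 3)*22)*(3*6)) = 1/(10894 + (56*22)*18) = 1/(10894 + 1232*18) = 1/(10894 + 22176) = 1/33070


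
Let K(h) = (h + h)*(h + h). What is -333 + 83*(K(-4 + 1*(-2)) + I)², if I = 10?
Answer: 1968095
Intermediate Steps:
K(h) = 4*h² (K(h) = (2*h)*(2*h) = 4*h²)
-333 + 83*(K(-4 + 1*(-2)) + I)² = -333 + 83*(4*(-4 + 1*(-2))² + 10)² = -333 + 83*(4*(-4 - 2)² + 10)² = -333 + 83*(4*(-6)² + 10)² = -333 + 83*(4*36 + 10)² = -333 + 83*(144 + 10)² = -333 + 83*154² = -333 + 83*23716 = -333 + 1968428 = 1968095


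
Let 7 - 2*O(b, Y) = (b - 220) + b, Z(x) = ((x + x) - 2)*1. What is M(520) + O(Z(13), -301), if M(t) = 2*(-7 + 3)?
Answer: 163/2 ≈ 81.500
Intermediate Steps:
Z(x) = -2 + 2*x (Z(x) = (2*x - 2)*1 = (-2 + 2*x)*1 = -2 + 2*x)
M(t) = -8 (M(t) = 2*(-4) = -8)
O(b, Y) = 227/2 - b (O(b, Y) = 7/2 - ((b - 220) + b)/2 = 7/2 - ((-220 + b) + b)/2 = 7/2 - (-220 + 2*b)/2 = 7/2 + (110 - b) = 227/2 - b)
M(520) + O(Z(13), -301) = -8 + (227/2 - (-2 + 2*13)) = -8 + (227/2 - (-2 + 26)) = -8 + (227/2 - 1*24) = -8 + (227/2 - 24) = -8 + 179/2 = 163/2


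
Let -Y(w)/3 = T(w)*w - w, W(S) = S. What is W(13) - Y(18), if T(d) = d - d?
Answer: -41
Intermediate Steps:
T(d) = 0
Y(w) = 3*w (Y(w) = -3*(0*w - w) = -3*(0 - w) = -(-3)*w = 3*w)
W(13) - Y(18) = 13 - 3*18 = 13 - 1*54 = 13 - 54 = -41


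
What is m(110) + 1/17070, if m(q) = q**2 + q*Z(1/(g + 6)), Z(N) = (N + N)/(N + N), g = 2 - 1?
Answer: 208424701/17070 ≈ 12210.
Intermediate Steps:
g = 1
Z(N) = 1 (Z(N) = (2*N)/((2*N)) = (2*N)*(1/(2*N)) = 1)
m(q) = q + q**2 (m(q) = q**2 + q*1 = q**2 + q = q + q**2)
m(110) + 1/17070 = 110*(1 + 110) + 1/17070 = 110*111 + 1/17070 = 12210 + 1/17070 = 208424701/17070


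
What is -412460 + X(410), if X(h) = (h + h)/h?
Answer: -412458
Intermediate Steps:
X(h) = 2 (X(h) = (2*h)/h = 2)
-412460 + X(410) = -412460 + 2 = -412458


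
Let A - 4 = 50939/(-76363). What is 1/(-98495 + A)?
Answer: -10909/1074445596 ≈ -1.0153e-5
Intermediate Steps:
A = 36359/10909 (A = 4 + 50939/(-76363) = 4 + 50939*(-1/76363) = 4 - 7277/10909 = 36359/10909 ≈ 3.3329)
1/(-98495 + A) = 1/(-98495 + 36359/10909) = 1/(-1074445596/10909) = -10909/1074445596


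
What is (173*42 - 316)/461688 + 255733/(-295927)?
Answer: -58006082327/68312972388 ≈ -0.84912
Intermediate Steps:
(173*42 - 316)/461688 + 255733/(-295927) = (7266 - 316)*(1/461688) + 255733*(-1/295927) = 6950*(1/461688) - 255733/295927 = 3475/230844 - 255733/295927 = -58006082327/68312972388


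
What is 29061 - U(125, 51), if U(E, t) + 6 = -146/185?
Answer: 5377541/185 ≈ 29068.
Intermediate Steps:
U(E, t) = -1256/185 (U(E, t) = -6 - 146/185 = -1256/185)
29061 - U(125, 51) = 29061 - 1*(-1256/185) = 29061 + 1256/185 = 5377541/185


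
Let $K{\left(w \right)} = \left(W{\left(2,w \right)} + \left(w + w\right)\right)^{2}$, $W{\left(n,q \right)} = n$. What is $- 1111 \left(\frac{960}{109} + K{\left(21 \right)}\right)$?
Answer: $- \frac{235514224}{109} \approx -2.1607 \cdot 10^{6}$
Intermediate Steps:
$K{\left(w \right)} = \left(2 + 2 w\right)^{2}$ ($K{\left(w \right)} = \left(2 + \left(w + w\right)\right)^{2} = \left(2 + 2 w\right)^{2}$)
$- 1111 \left(\frac{960}{109} + K{\left(21 \right)}\right) = - 1111 \left(\frac{960}{109} + 4 \left(1 + 21\right)^{2}\right) = - 1111 \left(960 \cdot \frac{1}{109} + 4 \cdot 22^{2}\right) = - 1111 \left(\frac{960}{109} + 4 \cdot 484\right) = - 1111 \left(\frac{960}{109} + 1936\right) = \left(-1111\right) \frac{211984}{109} = - \frac{235514224}{109}$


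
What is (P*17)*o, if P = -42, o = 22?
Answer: -15708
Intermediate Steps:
(P*17)*o = -42*17*22 = -714*22 = -15708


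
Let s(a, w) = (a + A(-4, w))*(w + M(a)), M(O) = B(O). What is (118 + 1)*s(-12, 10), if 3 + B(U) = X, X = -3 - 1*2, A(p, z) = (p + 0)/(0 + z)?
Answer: -14756/5 ≈ -2951.2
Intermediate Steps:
A(p, z) = p/z
X = -5 (X = -3 - 2 = -5)
B(U) = -8 (B(U) = -3 - 5 = -8)
M(O) = -8
s(a, w) = (-8 + w)*(a - 4/w) (s(a, w) = (a - 4/w)*(w - 8) = (a - 4/w)*(-8 + w) = (-8 + w)*(a - 4/w))
(118 + 1)*s(-12, 10) = (118 + 1)*(-4 - 8*(-12) + 32/10 - 12*10) = 119*(-4 + 96 + 32*(1/10) - 120) = 119*(-4 + 96 + 16/5 - 120) = 119*(-124/5) = -14756/5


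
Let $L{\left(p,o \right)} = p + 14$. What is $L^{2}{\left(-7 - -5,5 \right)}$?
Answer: $144$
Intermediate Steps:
$L{\left(p,o \right)} = 14 + p$
$L^{2}{\left(-7 - -5,5 \right)} = \left(14 - 2\right)^{2} = 12^{2} = 144$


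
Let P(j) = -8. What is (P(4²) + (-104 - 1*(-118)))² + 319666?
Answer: 319702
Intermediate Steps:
(P(4²) + (-104 - 1*(-118)))² + 319666 = (-8 + (-104 - 1*(-118)))² + 319666 = (-8 + (-104 + 118))² + 319666 = (-8 + 14)² + 319666 = 6² + 319666 = 36 + 319666 = 319702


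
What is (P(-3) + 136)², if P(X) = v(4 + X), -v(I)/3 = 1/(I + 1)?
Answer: 72361/4 ≈ 18090.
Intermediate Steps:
v(I) = -3/(1 + I) (v(I) = -3/(I + 1) = -3/(1 + I))
P(X) = -3/(5 + X) (P(X) = -3/(1 + (4 + X)) = -3/(5 + X))
(P(-3) + 136)² = (-3/(5 - 3) + 136)² = (-3/2 + 136)² = (269/2)² = 72361/4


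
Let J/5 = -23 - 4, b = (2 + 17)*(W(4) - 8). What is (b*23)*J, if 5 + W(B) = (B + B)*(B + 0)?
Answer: -1120905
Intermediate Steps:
W(B) = -5 + 2*B**2 (W(B) = -5 + (B + B)*(B + 0) = -5 + (2*B)*B = -5 + 2*B**2)
b = 361 (b = (2 + 17)*((-5 + 2*4**2) - 8) = 19*((-5 + 2*16) - 8) = 19*((-5 + 32) - 8) = 19*(27 - 8) = 19*19 = 361)
J = -135 (J = 5*(-23 - 4) = 5*(-27) = -135)
(b*23)*J = (361*23)*(-135) = 8303*(-135) = -1120905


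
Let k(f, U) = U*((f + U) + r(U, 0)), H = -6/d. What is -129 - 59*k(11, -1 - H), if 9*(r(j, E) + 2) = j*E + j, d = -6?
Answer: 6037/9 ≈ 670.78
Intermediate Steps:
H = 1 (H = -6/(-6) = -6*(-⅙) = 1)
r(j, E) = -2 + j/9 + E*j/9 (r(j, E) = -2 + (j*E + j)/9 = -2 + (E*j + j)/9 = -2 + (j + E*j)/9 = -2 + (j/9 + E*j/9) = -2 + j/9 + E*j/9)
k(f, U) = U*(-2 + f + 10*U/9) (k(f, U) = U*((f + U) + (-2 + U/9 + (⅑)*0*U)) = U*((U + f) + (-2 + U/9 + 0)) = U*((U + f) + (-2 + U/9)) = U*(-2 + f + 10*U/9))
-129 - 59*k(11, -1 - H) = -129 - 59*(-1 - 1*1)*(-18 + 9*11 + 10*(-1 - 1*1))/9 = -129 - 59*(-1 - 1)*(-18 + 99 + 10*(-1 - 1))/9 = -129 - 59*(-2)*(-18 + 99 + 10*(-2))/9 = -129 - 59*(-2)*(-18 + 99 - 20)/9 = -129 - 59*(-2)*61/9 = -129 - 59*(-122/9) = -129 + 7198/9 = 6037/9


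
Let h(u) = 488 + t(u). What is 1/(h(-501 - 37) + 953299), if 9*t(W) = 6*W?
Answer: 3/2860285 ≈ 1.0488e-6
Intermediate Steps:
t(W) = 2*W/3 (t(W) = (6*W)/9 = 2*W/3)
h(u) = 488 + 2*u/3
1/(h(-501 - 37) + 953299) = 1/((488 + 2*(-501 - 37)/3) + 953299) = 1/((488 + (⅔)*(-538)) + 953299) = 1/((488 - 1076/3) + 953299) = 1/(388/3 + 953299) = 1/(2860285/3) = 3/2860285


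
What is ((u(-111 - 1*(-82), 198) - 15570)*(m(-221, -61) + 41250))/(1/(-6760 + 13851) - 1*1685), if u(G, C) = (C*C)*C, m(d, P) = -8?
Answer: -377589170644014/1991389 ≈ -1.8961e+8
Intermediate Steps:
u(G, C) = C³ (u(G, C) = C²*C = C³)
((u(-111 - 1*(-82), 198) - 15570)*(m(-221, -61) + 41250))/(1/(-6760 + 13851) - 1*1685) = ((198³ - 15570)*(-8 + 41250))/(1/(-6760 + 13851) - 1*1685) = ((7762392 - 15570)*41242)/(1/7091 - 1685) = (7746822*41242)/(1/7091 - 1685) = 319494432924/(-11948334/7091) = 319494432924*(-7091/11948334) = -377589170644014/1991389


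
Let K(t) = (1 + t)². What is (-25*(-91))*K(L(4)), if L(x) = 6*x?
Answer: 1421875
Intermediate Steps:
(-25*(-91))*K(L(4)) = (-25*(-91))*(1 + 6*4)² = 2275*(1 + 24)² = 2275*25² = 2275*625 = 1421875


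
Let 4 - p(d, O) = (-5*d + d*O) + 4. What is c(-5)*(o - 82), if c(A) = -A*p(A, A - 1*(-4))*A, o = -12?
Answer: -70500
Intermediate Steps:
p(d, O) = 5*d - O*d (p(d, O) = 4 - ((-5*d + d*O) + 4) = 4 - ((-5*d + O*d) + 4) = 4 - (4 - 5*d + O*d) = 4 + (-4 + 5*d - O*d) = 5*d - O*d)
c(A) = -A³*(1 - A) (c(A) = -A*(A*(5 - (A - 1*(-4))))*A = -A*(A*(5 - (A + 4)))*A = -A*(A*(5 - (4 + A)))*A = -A*(A*(5 + (-4 - A)))*A = -A*(A*(1 - A))*A = -A²*(1 - A)*A = -A³*(1 - A))
c(-5)*(o - 82) = ((-5)³*(-1 - 5))*(-12 - 82) = -125*(-6)*(-94) = 750*(-94) = -70500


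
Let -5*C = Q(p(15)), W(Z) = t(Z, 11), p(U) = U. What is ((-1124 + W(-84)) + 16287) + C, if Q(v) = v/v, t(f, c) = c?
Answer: 75869/5 ≈ 15174.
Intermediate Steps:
W(Z) = 11
Q(v) = 1
C = -1/5 (C = -1/5*1 = -1/5 ≈ -0.20000)
((-1124 + W(-84)) + 16287) + C = ((-1124 + 11) + 16287) - 1/5 = (-1113 + 16287) - 1/5 = 15174 - 1/5 = 75869/5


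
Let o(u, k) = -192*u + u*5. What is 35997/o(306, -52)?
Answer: -11999/19074 ≈ -0.62908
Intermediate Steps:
o(u, k) = -187*u (o(u, k) = -192*u + 5*u = -187*u)
35997/o(306, -52) = 35997/((-187*306)) = 35997/(-57222) = 35997*(-1/57222) = -11999/19074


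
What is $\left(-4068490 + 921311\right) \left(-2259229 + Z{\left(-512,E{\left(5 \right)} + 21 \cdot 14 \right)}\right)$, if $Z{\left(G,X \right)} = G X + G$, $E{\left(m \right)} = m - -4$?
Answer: $7600050181983$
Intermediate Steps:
$E{\left(m \right)} = 4 + m$ ($E{\left(m \right)} = m + 4 = 4 + m$)
$Z{\left(G,X \right)} = G + G X$
$\left(-4068490 + 921311\right) \left(-2259229 + Z{\left(-512,E{\left(5 \right)} + 21 \cdot 14 \right)}\right) = \left(-4068490 + 921311\right) \left(-2259229 - 512 \left(1 + \left(\left(4 + 5\right) + 21 \cdot 14\right)\right)\right) = - 3147179 \left(-2259229 - 512 \left(1 + \left(9 + 294\right)\right)\right) = - 3147179 \left(-2259229 - 512 \left(1 + 303\right)\right) = - 3147179 \left(-2259229 - 155648\right) = \left(-3147179\right) \left(-2414877\right) = 7600050181983$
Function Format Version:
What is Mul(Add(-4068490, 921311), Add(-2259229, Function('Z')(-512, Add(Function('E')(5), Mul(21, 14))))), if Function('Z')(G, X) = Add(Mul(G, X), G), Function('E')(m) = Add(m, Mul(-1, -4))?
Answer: 7600050181983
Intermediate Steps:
Function('E')(m) = Add(4, m) (Function('E')(m) = Add(m, 4) = Add(4, m))
Function('Z')(G, X) = Add(G, Mul(G, X))
Mul(Add(-4068490, 921311), Add(-2259229, Function('Z')(-512, Add(Function('E')(5), Mul(21, 14))))) = Mul(Add(-4068490, 921311), Add(-2259229, Mul(-512, Add(1, Add(Add(4, 5), Mul(21, 14)))))) = Mul(-3147179, Add(-2259229, Mul(-512, Add(1, Add(9, 294))))) = Mul(-3147179, Add(-2259229, Mul(-512, Add(1, 303)))) = Mul(-3147179, Add(-2259229, Mul(-512, 304))) = Mul(-3147179, Add(-2259229, -155648)) = Mul(-3147179, -2414877) = 7600050181983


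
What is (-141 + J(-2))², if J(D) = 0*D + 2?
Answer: 19321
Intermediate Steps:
J(D) = 2 (J(D) = 0 + 2 = 2)
(-141 + J(-2))² = (-141 + 2)² = (-139)² = 19321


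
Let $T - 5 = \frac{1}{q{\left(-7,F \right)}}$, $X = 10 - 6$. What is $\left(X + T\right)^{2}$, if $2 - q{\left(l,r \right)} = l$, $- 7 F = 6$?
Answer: $\frac{6724}{81} \approx 83.012$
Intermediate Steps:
$F = - \frac{6}{7}$ ($F = \left(- \frac{1}{7}\right) 6 = - \frac{6}{7} \approx -0.85714$)
$q{\left(l,r \right)} = 2 - l$
$X = 4$ ($X = 10 - 6 = 4$)
$T = \frac{46}{9}$ ($T = 5 + \frac{1}{2 - -7} = 5 + \frac{1}{2 + 7} = 5 + \frac{1}{9} = \frac{46}{9} \approx 5.1111$)
$\left(X + T\right)^{2} = \left(4 + \frac{46}{9}\right)^{2} = \left(\frac{82}{9}\right)^{2} = \frac{6724}{81}$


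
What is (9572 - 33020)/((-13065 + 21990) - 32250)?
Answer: 7816/7775 ≈ 1.0053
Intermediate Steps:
(9572 - 33020)/((-13065 + 21990) - 32250) = -23448/(8925 - 32250) = -23448/(-23325) = -23448*(-1/23325) = 7816/7775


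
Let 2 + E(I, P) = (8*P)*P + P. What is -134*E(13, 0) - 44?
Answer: 224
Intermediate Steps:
E(I, P) = -2 + P + 8*P² (E(I, P) = -2 + ((8*P)*P + P) = -2 + (8*P² + P) = -2 + (P + 8*P²) = -2 + P + 8*P²)
-134*E(13, 0) - 44 = -134*(-2 + 0 + 8*0²) - 44 = -134*(-2 + 0 + 8*0) - 44 = -134*(-2 + 0 + 0) - 44 = -134*(-2) - 44 = 268 - 44 = 224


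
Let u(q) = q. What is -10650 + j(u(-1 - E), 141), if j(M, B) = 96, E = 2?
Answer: -10554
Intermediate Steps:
-10650 + j(u(-1 - E), 141) = -10650 + 96 = -10554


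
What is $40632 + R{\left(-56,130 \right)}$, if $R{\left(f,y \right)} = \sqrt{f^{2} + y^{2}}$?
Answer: $40632 + 2 \sqrt{5009} \approx 40774.0$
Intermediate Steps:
$40632 + R{\left(-56,130 \right)} = 40632 + \sqrt{\left(-56\right)^{2} + 130^{2}} = 40632 + \sqrt{3136 + 16900} = 40632 + \sqrt{20036} = 40632 + 2 \sqrt{5009}$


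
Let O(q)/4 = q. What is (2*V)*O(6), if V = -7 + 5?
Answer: -96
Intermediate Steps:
O(q) = 4*q
V = -2
(2*V)*O(6) = (2*(-2))*(4*6) = -4*24 = -96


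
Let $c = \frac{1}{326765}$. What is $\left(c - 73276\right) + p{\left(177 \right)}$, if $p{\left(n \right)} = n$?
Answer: $- \frac{23886194734}{326765} \approx -73099.0$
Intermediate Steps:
$c = \frac{1}{326765} \approx 3.0603 \cdot 10^{-6}$
$\left(c - 73276\right) + p{\left(177 \right)} = \left(\frac{1}{326765} - 73276\right) + 177 = - \frac{23944032139}{326765} + 177 = - \frac{23886194734}{326765}$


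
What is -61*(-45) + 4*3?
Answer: 2757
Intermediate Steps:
-61*(-45) + 4*3 = 2745 + 12 = 2757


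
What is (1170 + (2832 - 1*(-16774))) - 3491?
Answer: 17285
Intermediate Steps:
(1170 + (2832 - 1*(-16774))) - 3491 = (1170 + (2832 + 16774)) - 3491 = (1170 + 19606) - 3491 = 20776 - 3491 = 17285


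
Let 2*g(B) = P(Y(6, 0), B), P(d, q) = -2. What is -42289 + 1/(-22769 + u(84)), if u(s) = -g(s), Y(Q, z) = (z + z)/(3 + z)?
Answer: -962835953/22768 ≈ -42289.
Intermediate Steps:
Y(Q, z) = 2*z/(3 + z) (Y(Q, z) = (2*z)/(3 + z) = 2*z/(3 + z))
g(B) = -1 (g(B) = (½)*(-2) = -1)
u(s) = 1 (u(s) = -1*(-1) = 1)
-42289 + 1/(-22769 + u(84)) = -42289 + 1/(-22769 + 1) = -42289 + 1/(-22768) = -42289 - 1/22768 = -962835953/22768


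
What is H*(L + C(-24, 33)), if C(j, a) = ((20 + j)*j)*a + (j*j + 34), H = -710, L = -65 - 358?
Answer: -2382050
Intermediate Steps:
L = -423
C(j, a) = 34 + j**2 + a*j*(20 + j) (C(j, a) = (j*(20 + j))*a + (j**2 + 34) = a*j*(20 + j) + (34 + j**2) = 34 + j**2 + a*j*(20 + j))
H*(L + C(-24, 33)) = -710*(-423 + (34 + (-24)**2 + 33*(-24)**2 + 20*33*(-24))) = -710*(-423 + (34 + 576 + 33*576 - 15840)) = -710*(-423 + (34 + 576 + 19008 - 15840)) = -710*(-423 + 3778) = -710*3355 = -2382050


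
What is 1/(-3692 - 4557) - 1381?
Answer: -11391870/8249 ≈ -1381.0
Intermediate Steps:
1/(-3692 - 4557) - 1381 = 1/(-8249) - 1381 = -1/8249 - 1381 = -11391870/8249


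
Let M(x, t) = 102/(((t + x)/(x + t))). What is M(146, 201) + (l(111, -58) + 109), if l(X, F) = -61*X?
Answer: -6560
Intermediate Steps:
M(x, t) = 102 (M(x, t) = 102/(((t + x)/(t + x))) = 102/1 = 102*1 = 102)
M(146, 201) + (l(111, -58) + 109) = 102 + (-61*111 + 109) = 102 + (-6771 + 109) = 102 - 6662 = -6560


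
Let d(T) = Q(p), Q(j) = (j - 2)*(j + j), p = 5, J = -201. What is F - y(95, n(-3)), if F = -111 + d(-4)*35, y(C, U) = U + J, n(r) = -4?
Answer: 1144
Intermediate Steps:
y(C, U) = -201 + U (y(C, U) = U - 201 = -201 + U)
Q(j) = 2*j*(-2 + j) (Q(j) = (-2 + j)*(2*j) = 2*j*(-2 + j))
d(T) = 30 (d(T) = 2*5*(-2 + 5) = 2*5*3 = 30)
F = 939 (F = -111 + 30*35 = -111 + 1050 = 939)
F - y(95, n(-3)) = 939 - (-201 - 4) = 939 - 1*(-205) = 939 + 205 = 1144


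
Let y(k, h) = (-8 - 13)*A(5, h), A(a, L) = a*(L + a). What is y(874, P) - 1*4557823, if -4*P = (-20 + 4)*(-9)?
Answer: -4554568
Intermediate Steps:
P = -36 (P = -(-20 + 4)*(-9)/4 = -(-4)*(-9) = -1/4*144 = -36)
y(k, h) = -525 - 105*h (y(k, h) = (-8 - 13)*(5*(h + 5)) = -105*(5 + h) = -21*(25 + 5*h) = -525 - 105*h)
y(874, P) - 1*4557823 = (-525 - 105*(-36)) - 1*4557823 = (-525 + 3780) - 4557823 = 3255 - 4557823 = -4554568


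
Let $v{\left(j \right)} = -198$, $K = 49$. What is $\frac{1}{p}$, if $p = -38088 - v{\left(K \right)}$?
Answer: $- \frac{1}{37890} \approx -2.6392 \cdot 10^{-5}$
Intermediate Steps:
$p = -37890$ ($p = -38088 - -198 = -38088 + 198 = -37890$)
$\frac{1}{p} = \frac{1}{-37890} = - \frac{1}{37890}$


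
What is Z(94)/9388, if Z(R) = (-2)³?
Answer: -2/2347 ≈ -0.00085215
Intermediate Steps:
Z(R) = -8
Z(94)/9388 = -8/9388 = -8*1/9388 = -2/2347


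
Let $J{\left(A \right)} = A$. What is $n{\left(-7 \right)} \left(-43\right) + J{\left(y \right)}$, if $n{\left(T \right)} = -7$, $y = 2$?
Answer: $303$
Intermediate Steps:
$n{\left(-7 \right)} \left(-43\right) + J{\left(y \right)} = \left(-7\right) \left(-43\right) + 2 = 301 + 2 = 303$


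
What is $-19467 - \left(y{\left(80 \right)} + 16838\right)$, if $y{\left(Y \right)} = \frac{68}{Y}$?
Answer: $- \frac{726117}{20} \approx -36306.0$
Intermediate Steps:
$-19467 - \left(y{\left(80 \right)} + 16838\right) = -19467 - \left(\frac{68}{80} + 16838\right) = -19467 - \left(68 \cdot \frac{1}{80} + 16838\right) = -19467 - \left(\frac{17}{20} + 16838\right) = -19467 - \frac{336777}{20} = - \frac{726117}{20}$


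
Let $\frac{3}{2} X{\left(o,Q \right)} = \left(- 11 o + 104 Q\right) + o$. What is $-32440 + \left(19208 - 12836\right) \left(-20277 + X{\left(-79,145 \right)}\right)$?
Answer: $-61821724$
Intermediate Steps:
$X{\left(o,Q \right)} = - \frac{20 o}{3} + \frac{208 Q}{3}$ ($X{\left(o,Q \right)} = \frac{2 \left(\left(- 11 o + 104 Q\right) + o\right)}{3} = \frac{2 \left(- 10 o + 104 Q\right)}{3} = - \frac{20 o}{3} + \frac{208 Q}{3}$)
$-32440 + \left(19208 - 12836\right) \left(-20277 + X{\left(-79,145 \right)}\right) = -32440 + \left(19208 - 12836\right) \left(-20277 + \left(\left(- \frac{20}{3}\right) \left(-79\right) + \frac{208}{3} \cdot 145\right)\right) = -32440 + 6372 \left(-20277 + \left(\frac{1580}{3} + \frac{30160}{3}\right)\right) = -32440 + 6372 \left(-20277 + 10580\right) = -32440 + 6372 \left(-9697\right) = -32440 - 61789284 = -61821724$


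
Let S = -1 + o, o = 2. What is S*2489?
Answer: 2489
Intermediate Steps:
S = 1 (S = -1 + 2 = 1)
S*2489 = 1*2489 = 2489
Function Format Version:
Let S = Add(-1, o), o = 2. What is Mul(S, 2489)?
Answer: 2489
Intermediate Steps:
S = 1 (S = Add(-1, 2) = 1)
Mul(S, 2489) = Mul(1, 2489) = 2489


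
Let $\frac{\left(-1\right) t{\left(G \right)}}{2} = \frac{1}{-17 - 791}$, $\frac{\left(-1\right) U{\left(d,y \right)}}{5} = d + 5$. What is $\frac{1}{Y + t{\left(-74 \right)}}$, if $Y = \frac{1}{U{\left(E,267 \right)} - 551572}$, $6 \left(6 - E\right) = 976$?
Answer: $\frac{667586164}{1651229} \approx 404.3$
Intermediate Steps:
$E = - \frac{470}{3}$ ($E = 6 - \frac{488}{3} = - \frac{470}{3} \approx -156.67$)
$U{\left(d,y \right)} = -25 - 5 d$ ($U{\left(d,y \right)} = - 5 \left(d + 5\right) = - 5 \left(5 + d\right) = -25 - 5 d$)
$Y = - \frac{3}{1652441}$ ($Y = \frac{1}{\left(-25 - - \frac{2350}{3}\right) - 551572} = \frac{1}{\left(-25 + \frac{2350}{3}\right) - 551572} = \frac{1}{\frac{2275}{3} - 551572} = \frac{1}{- \frac{1652441}{3}} = - \frac{3}{1652441} \approx -1.8155 \cdot 10^{-6}$)
$t{\left(G \right)} = \frac{1}{404}$ ($t{\left(G \right)} = - \frac{2}{-17 - 791} = - \frac{2}{-808} = \left(-2\right) \left(- \frac{1}{808}\right) = \frac{1}{404}$)
$\frac{1}{Y + t{\left(-74 \right)}} = \frac{1}{- \frac{3}{1652441} + \frac{1}{404}} = \frac{1}{\frac{1651229}{667586164}} = \frac{667586164}{1651229}$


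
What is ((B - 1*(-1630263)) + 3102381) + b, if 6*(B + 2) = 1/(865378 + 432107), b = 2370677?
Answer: 55298699116291/7784910 ≈ 7.1033e+6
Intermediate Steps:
B = -15569819/7784910 (B = -2 + 1/(6*(865378 + 432107)) = -2 + (⅙)/1297485 = -2 + (⅙)*(1/1297485) = -2 + 1/7784910 = -15569819/7784910 ≈ -2.0000)
((B - 1*(-1630263)) + 3102381) + b = ((-15569819/7784910 - 1*(-1630263)) + 3102381) + 2370677 = ((-15569819/7784910 + 1630263) + 3102381) + 2370677 = (12691435161511/7784910 + 3102381) + 2370677 = 36843192032221/7784910 + 2370677 = 55298699116291/7784910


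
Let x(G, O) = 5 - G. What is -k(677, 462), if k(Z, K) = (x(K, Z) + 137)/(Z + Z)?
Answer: 160/677 ≈ 0.23634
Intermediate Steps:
k(Z, K) = (142 - K)/(2*Z) (k(Z, K) = ((5 - K) + 137)/(Z + Z) = (142 - K)/((2*Z)) = (142 - K)*(1/(2*Z)) = (142 - K)/(2*Z))
-k(677, 462) = -(142 - 1*462)/(2*677) = -(142 - 462)/(2*677) = -(-320)/(2*677) = -1*(-160/677) = 160/677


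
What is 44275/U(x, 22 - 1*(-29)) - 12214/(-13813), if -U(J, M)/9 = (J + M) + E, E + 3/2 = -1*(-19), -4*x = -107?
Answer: -2404400494/47364777 ≈ -50.763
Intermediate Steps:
x = 107/4 (x = -¼*(-107) = 107/4 ≈ 26.750)
E = 35/2 (E = -3/2 - 1*(-19) = -3/2 + 19 = 35/2 ≈ 17.500)
U(J, M) = -315/2 - 9*J - 9*M (U(J, M) = -9*((J + M) + 35/2) = -9*(35/2 + J + M) = -315/2 - 9*J - 9*M)
44275/U(x, 22 - 1*(-29)) - 12214/(-13813) = 44275/(-315/2 - 9*107/4 - 9*(22 - 1*(-29))) - 12214/(-13813) = 44275/(-315/2 - 963/4 - 9*(22 + 29)) - 12214*(-1/13813) = 44275/(-315/2 - 963/4 - 9*51) + 12214/13813 = 44275/(-315/2 - 963/4 - 459) + 12214/13813 = 44275/(-3429/4) + 12214/13813 = 44275*(-4/3429) + 12214/13813 = -177100/3429 + 12214/13813 = -2404400494/47364777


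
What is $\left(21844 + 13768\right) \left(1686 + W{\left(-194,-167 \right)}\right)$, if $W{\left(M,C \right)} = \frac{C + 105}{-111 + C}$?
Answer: $\frac{8346918620}{139} \approx 6.005 \cdot 10^{7}$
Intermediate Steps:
$W{\left(M,C \right)} = \frac{105 + C}{-111 + C}$
$\left(21844 + 13768\right) \left(1686 + W{\left(-194,-167 \right)}\right) = \left(21844 + 13768\right) \left(1686 + \frac{105 - 167}{-111 - 167}\right) = 35612 \left(1686 + \frac{1}{-278} \left(-62\right)\right) = 35612 \left(1686 - - \frac{31}{139}\right) = 35612 \left(1686 + \frac{31}{139}\right) = 35612 \cdot \frac{234385}{139} = \frac{8346918620}{139}$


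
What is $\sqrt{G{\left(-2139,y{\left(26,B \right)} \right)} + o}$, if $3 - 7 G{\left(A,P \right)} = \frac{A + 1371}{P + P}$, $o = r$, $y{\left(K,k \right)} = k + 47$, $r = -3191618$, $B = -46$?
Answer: $\frac{i \sqrt{156386573}}{7} \approx 1786.5 i$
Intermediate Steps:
$y{\left(K,k \right)} = 47 + k$
$o = -3191618$
$G{\left(A,P \right)} = \frac{3}{7} - \frac{1371 + A}{14 P}$ ($G{\left(A,P \right)} = \frac{3}{7} - \frac{\left(A + 1371\right) \frac{1}{P + P}}{7} = \frac{3}{7} - \frac{\left(1371 + A\right) \frac{1}{2 P}}{7} = \frac{3}{7} - \frac{\frac{1}{2} \frac{1}{P} \left(1371 + A\right)}{7} = \frac{3}{7} - \frac{1371 + A}{14 P}$)
$\sqrt{G{\left(-2139,y{\left(26,B \right)} \right)} + o} = \sqrt{\frac{-1371 - -2139 + 6 \left(47 - 46\right)}{14 \left(47 - 46\right)} - 3191618} = \sqrt{\frac{-1371 + 2139 + 6 \cdot 1}{14 \cdot 1} - 3191618} = \sqrt{\frac{1}{14} \cdot 1 \left(-1371 + 2139 + 6\right) - 3191618} = \sqrt{\frac{1}{14} \cdot 1 \cdot 774 - 3191618} = \sqrt{\frac{387}{7} - 3191618} = \sqrt{- \frac{22340939}{7}} = \frac{i \sqrt{156386573}}{7}$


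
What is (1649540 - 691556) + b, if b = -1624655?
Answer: -666671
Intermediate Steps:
(1649540 - 691556) + b = (1649540 - 691556) - 1624655 = 957984 - 1624655 = -666671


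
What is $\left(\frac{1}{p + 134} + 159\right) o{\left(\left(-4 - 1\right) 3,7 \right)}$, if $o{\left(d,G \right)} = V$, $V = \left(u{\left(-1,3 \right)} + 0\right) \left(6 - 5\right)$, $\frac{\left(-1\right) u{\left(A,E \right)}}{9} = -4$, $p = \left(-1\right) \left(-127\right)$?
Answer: $\frac{166000}{29} \approx 5724.1$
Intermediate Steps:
$p = 127$
$u{\left(A,E \right)} = 36$ ($u{\left(A,E \right)} = \left(-9\right) \left(-4\right) = 36$)
$V = 36$ ($V = \left(36 + 0\right) \left(6 - 5\right) = 36 \cdot 1 = 36$)
$o{\left(d,G \right)} = 36$
$\left(\frac{1}{p + 134} + 159\right) o{\left(\left(-4 - 1\right) 3,7 \right)} = \left(\frac{1}{127 + 134} + 159\right) 36 = \left(\frac{1}{261} + 159\right) 36 = \frac{41500}{261} \cdot 36 = \frac{166000}{29}$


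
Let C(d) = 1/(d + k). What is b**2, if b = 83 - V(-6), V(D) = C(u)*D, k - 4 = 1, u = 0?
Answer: 177241/25 ≈ 7089.6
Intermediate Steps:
k = 5 (k = 4 + 1 = 5)
C(d) = 1/(5 + d) (C(d) = 1/(d + 5) = 1/(5 + d))
V(D) = D/5 (V(D) = D/(5 + 0) = D/5)
b = 421/5 (b = 83 - (-6)/5 = 83 - 1*(-6/5) = 83 + 6/5 = 421/5 ≈ 84.200)
b**2 = (421/5)**2 = 177241/25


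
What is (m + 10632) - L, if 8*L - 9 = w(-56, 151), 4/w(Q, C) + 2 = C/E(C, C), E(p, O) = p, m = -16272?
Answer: -45125/8 ≈ -5640.6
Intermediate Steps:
w(Q, C) = -4 (w(Q, C) = 4/(-2 + C/C) = 4/(-2 + 1) = 4/(-1) = 4*(-1) = -4)
L = 5/8 (L = 9/8 + (1/8)*(-4) = 9/8 - 1/2 = 5/8 ≈ 0.62500)
(m + 10632) - L = (-16272 + 10632) - 1*5/8 = -5640 - 5/8 = -45125/8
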